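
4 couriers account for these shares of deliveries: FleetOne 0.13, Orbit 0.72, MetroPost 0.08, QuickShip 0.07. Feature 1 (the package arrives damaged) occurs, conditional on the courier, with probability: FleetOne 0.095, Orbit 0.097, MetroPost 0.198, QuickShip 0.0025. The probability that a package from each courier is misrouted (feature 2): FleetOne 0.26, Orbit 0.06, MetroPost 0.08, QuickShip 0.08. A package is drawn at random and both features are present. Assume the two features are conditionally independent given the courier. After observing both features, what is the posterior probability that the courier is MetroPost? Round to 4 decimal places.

0.1459

Prior × likelihood for each hypothesis:
  FleetOne: 0.13 × 0.095 × 0.26 = 0.003211
  Orbit: 0.72 × 0.097 × 0.06 = 0.0041904
  MetroPost: 0.08 × 0.198 × 0.08 = 0.0012672
  QuickShip: 0.07 × 0.0025 × 0.08 = 0.000014
Normalizing constant = 0.0086826.
P(MetroPost | evidence) = 0.0012672 / 0.0086826 ≈ 0.1459.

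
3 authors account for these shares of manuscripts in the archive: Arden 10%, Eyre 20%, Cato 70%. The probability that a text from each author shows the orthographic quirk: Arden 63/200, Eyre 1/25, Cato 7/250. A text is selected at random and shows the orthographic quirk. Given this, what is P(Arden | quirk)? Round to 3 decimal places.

0.533

By Bayes' rule, posterior ∝ prior × likelihood:
  Arden: 0.1 × 0.315 = 0.0315
  Eyre: 0.2 × 0.04 = 0.008
  Cato: 0.7 × 0.028 = 0.0196
Total = 0.0591.
P(Arden | evidence) = 0.0315 / 0.0591 ≈ 0.533.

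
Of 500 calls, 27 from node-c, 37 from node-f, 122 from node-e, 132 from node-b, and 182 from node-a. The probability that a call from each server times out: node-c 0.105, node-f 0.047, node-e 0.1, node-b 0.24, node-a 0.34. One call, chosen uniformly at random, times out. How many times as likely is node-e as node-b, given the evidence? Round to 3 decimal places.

0.385

By Bayes' rule, posterior ∝ prior × likelihood:
  node-c: 0.054 × 0.105 = 0.00567
  node-f: 0.074 × 0.047 = 0.003478
  node-e: 0.244 × 0.1 = 0.0244
  node-b: 0.264 × 0.24 = 0.06336
  node-a: 0.364 × 0.34 = 0.12376
Sum = 0.220668.
The ratio is 0.0244 / 0.06336 (the normalizer cancels) = 0.385.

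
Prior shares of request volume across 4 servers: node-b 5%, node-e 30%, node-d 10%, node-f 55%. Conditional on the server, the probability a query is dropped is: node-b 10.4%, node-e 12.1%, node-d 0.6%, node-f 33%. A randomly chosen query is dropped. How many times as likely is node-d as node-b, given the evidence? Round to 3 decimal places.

Compute prior × likelihood for every hypothesis:
  node-b: 0.05 × 0.104 = 0.0052
  node-e: 0.3 × 0.121 = 0.0363
  node-d: 0.1 × 0.006 = 0.0006
  node-f: 0.55 × 0.33 = 0.1815
Total = 0.2236.
The ratio is 0.0006 / 0.0052 (the normalizer cancels) = 0.115.

0.115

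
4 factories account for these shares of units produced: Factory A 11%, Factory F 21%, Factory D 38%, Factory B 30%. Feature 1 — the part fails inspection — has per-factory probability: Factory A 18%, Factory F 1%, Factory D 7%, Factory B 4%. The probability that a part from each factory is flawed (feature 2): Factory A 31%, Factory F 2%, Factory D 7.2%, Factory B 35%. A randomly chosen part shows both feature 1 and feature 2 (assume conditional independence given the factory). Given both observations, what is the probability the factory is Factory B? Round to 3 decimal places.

Unnormalized posteriors (prior × likelihood):
  Factory A: 0.11 × 0.18 × 0.31 = 0.006138
  Factory F: 0.21 × 0.01 × 0.02 = 0.000042
  Factory D: 0.38 × 0.07 × 0.072 = 0.0019152
  Factory B: 0.3 × 0.04 × 0.35 = 0.0042
Total = 0.0122952.
P(Factory B | evidence) = 0.0042 / 0.0122952 ≈ 0.342.

0.342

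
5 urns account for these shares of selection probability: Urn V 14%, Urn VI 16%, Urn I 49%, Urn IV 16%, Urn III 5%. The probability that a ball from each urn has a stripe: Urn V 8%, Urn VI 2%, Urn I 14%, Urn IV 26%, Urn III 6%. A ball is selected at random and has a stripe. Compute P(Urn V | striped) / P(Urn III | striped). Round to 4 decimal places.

Unnormalized posteriors (prior × likelihood):
  Urn V: 0.14 × 0.08 = 0.0112
  Urn VI: 0.16 × 0.02 = 0.0032
  Urn I: 0.49 × 0.14 = 0.0686
  Urn IV: 0.16 × 0.26 = 0.0416
  Urn III: 0.05 × 0.06 = 0.003
Total = 0.1276.
The ratio is 0.0112 / 0.003 (the normalizer cancels) = 3.7333.

3.7333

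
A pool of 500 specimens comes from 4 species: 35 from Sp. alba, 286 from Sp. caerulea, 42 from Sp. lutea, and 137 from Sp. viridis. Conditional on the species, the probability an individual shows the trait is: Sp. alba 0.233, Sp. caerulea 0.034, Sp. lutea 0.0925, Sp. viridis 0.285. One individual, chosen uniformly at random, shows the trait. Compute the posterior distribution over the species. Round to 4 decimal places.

Unnormalized posteriors (prior × likelihood):
  Sp. alba: 0.07 × 0.233 = 0.01631
  Sp. caerulea: 0.572 × 0.034 = 0.019448
  Sp. lutea: 0.084 × 0.0925 = 0.00777
  Sp. viridis: 0.274 × 0.285 = 0.07809
Normalizing constant = 0.121618.
P(Sp. alba | trait) = 0.01631/0.121618 ≈ 0.1341
P(Sp. caerulea | trait) = 0.019448/0.121618 ≈ 0.1599
P(Sp. lutea | trait) = 0.00777/0.121618 ≈ 0.0639
P(Sp. viridis | trait) = 0.07809/0.121618 ≈ 0.6421

Sp. alba 0.1341, Sp. caerulea 0.1599, Sp. lutea 0.0639, Sp. viridis 0.6421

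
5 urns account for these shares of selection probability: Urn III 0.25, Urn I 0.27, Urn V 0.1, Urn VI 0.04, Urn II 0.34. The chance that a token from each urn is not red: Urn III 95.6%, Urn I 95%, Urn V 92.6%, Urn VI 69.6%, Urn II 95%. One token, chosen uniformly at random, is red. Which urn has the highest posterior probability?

Urn II

Taking complements, P(red | each) = Urn III 0.044, Urn I 0.05, Urn V 0.074, Urn VI 0.304, Urn II 0.05.
Prior × likelihood for each hypothesis:
  Urn III: 0.25 × 0.044 = 0.011
  Urn I: 0.27 × 0.05 = 0.0135
  Urn V: 0.1 × 0.074 = 0.0074
  Urn VI: 0.04 × 0.304 = 0.01216
  Urn II: 0.34 × 0.05 = 0.017
Total = 0.06106.
Largest term belongs to Urn II, so Urn II is most probable.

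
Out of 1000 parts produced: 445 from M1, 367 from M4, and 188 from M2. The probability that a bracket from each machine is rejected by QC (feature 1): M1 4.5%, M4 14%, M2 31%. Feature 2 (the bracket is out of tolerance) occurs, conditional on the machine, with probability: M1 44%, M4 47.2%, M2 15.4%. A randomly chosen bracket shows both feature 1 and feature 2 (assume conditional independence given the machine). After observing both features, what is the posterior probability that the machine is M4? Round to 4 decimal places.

0.5769

Prior × likelihood for each hypothesis:
  M1: 0.445 × 0.045 × 0.44 = 0.008811
  M4: 0.367 × 0.14 × 0.472 = 0.02425136
  M2: 0.188 × 0.31 × 0.154 = 0.00897512
Total = 0.04203748.
P(M4 | evidence) = 0.02425136 / 0.04203748 ≈ 0.5769.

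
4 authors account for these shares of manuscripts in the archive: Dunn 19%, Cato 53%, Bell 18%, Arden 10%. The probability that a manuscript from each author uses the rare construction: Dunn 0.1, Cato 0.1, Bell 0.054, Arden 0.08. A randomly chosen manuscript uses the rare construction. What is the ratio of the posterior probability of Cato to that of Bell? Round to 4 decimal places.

5.4527

By Bayes' rule, posterior ∝ prior × likelihood:
  Dunn: 0.19 × 0.1 = 0.019
  Cato: 0.53 × 0.1 = 0.053
  Bell: 0.18 × 0.054 = 0.00972
  Arden: 0.1 × 0.08 = 0.008
Sum = 0.08972.
The ratio is 0.053 / 0.00972 (the normalizer cancels) = 5.4527.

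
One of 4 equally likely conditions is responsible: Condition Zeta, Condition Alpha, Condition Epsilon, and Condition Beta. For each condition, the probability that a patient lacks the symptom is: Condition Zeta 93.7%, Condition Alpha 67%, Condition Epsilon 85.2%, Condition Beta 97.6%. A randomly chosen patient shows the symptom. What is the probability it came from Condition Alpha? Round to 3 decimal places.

0.584

Taking complements, P(symptomatic | each) = Condition Zeta 0.063, Condition Alpha 0.33, Condition Epsilon 0.148, Condition Beta 0.024.
Since the prior is uniform, the posterior is proportional to the likelihood:
  Condition Zeta: 0.063
  Condition Alpha: 0.33
  Condition Epsilon: 0.148
  Condition Beta: 0.024
Normalizing constant = 0.565.
P(Condition Alpha | evidence) = 0.33 / 0.565 ≈ 0.584.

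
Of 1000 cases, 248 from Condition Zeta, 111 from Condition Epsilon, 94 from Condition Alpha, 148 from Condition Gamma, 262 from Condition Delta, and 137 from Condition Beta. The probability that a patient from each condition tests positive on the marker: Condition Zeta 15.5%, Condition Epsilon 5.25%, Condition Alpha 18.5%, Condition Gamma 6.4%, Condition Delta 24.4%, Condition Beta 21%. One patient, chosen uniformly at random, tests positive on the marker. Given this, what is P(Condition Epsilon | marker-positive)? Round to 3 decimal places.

0.036

By Bayes' rule, posterior ∝ prior × likelihood:
  Condition Zeta: 0.248 × 0.155 = 0.03844
  Condition Epsilon: 0.111 × 0.0525 = 0.0058275
  Condition Alpha: 0.094 × 0.185 = 0.01739
  Condition Gamma: 0.148 × 0.064 = 0.009472
  Condition Delta: 0.262 × 0.244 = 0.063928
  Condition Beta: 0.137 × 0.21 = 0.02877
Sum = 0.1638275.
P(Condition Epsilon | evidence) = 0.0058275 / 0.1638275 ≈ 0.036.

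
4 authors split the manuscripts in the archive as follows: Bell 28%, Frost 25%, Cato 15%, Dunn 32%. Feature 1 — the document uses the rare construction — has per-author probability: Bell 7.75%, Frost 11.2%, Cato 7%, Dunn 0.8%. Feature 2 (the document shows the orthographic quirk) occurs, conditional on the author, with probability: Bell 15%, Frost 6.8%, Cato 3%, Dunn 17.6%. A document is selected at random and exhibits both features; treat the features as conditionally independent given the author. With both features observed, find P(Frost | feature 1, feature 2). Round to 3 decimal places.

0.321

Unnormalized posteriors (prior × likelihood):
  Bell: 0.28 × 0.0775 × 0.15 = 0.003255
  Frost: 0.25 × 0.112 × 0.068 = 0.001904
  Cato: 0.15 × 0.07 × 0.03 = 0.000315
  Dunn: 0.32 × 0.008 × 0.176 = 0.00045056
Normalizing constant = 0.00592456.
P(Frost | evidence) = 0.001904 / 0.00592456 ≈ 0.321.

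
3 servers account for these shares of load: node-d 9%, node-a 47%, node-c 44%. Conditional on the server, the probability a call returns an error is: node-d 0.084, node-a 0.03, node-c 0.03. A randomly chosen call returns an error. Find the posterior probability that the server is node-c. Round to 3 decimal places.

0.379

Prior × likelihood for each hypothesis:
  node-d: 0.09 × 0.084 = 0.00756
  node-a: 0.47 × 0.03 = 0.0141
  node-c: 0.44 × 0.03 = 0.0132
Normalizing constant = 0.03486.
P(node-c | evidence) = 0.0132 / 0.03486 ≈ 0.379.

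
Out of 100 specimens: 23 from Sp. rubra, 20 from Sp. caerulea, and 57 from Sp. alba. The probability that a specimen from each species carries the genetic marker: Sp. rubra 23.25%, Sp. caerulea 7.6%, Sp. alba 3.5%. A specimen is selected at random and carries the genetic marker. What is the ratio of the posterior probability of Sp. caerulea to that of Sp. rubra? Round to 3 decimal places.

0.284

Prior × likelihood for each hypothesis:
  Sp. rubra: 0.23 × 0.2325 = 0.053475
  Sp. caerulea: 0.2 × 0.076 = 0.0152
  Sp. alba: 0.57 × 0.035 = 0.01995
Sum = 0.088625.
The ratio is 0.0152 / 0.053475 (the normalizer cancels) = 0.284.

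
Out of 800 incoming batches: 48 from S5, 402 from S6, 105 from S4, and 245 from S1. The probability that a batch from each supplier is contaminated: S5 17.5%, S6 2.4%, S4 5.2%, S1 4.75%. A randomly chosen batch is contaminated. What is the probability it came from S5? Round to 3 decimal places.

0.239

Prior × likelihood for each hypothesis:
  S5: 0.06 × 0.175 = 0.0105
  S6: 0.5025 × 0.024 = 0.01206
  S4: 0.13125 × 0.052 = 0.006825
  S1: 0.30625 × 0.0475 = 0.014546875
Total = 0.043931875.
P(S5 | evidence) = 0.0105 / 0.043931875 ≈ 0.239.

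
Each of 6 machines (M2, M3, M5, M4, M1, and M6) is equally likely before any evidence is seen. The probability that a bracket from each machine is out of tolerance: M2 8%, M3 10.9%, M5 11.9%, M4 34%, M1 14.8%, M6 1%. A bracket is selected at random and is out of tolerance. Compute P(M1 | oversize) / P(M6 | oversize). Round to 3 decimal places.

14.800

With a uniform prior (1/6 each), posterior ∝ likelihood:
  M2: 0.08
  M3: 0.109
  M5: 0.119
  M4: 0.34
  M1: 0.148
  M6: 0.01
Sum = 0.806.
The ratio is 0.148 / 0.01 (the normalizer cancels) = 14.800.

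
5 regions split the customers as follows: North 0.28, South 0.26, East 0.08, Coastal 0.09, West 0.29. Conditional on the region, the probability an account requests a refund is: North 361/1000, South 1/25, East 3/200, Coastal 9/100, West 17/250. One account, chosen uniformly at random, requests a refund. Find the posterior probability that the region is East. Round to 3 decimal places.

0.009

Unnormalized posteriors (prior × likelihood):
  North: 0.28 × 0.361 = 0.10108
  South: 0.26 × 0.04 = 0.0104
  East: 0.08 × 0.015 = 0.0012
  Coastal: 0.09 × 0.09 = 0.0081
  West: 0.29 × 0.068 = 0.01972
Sum = 0.1405.
P(East | evidence) = 0.0012 / 0.1405 ≈ 0.009.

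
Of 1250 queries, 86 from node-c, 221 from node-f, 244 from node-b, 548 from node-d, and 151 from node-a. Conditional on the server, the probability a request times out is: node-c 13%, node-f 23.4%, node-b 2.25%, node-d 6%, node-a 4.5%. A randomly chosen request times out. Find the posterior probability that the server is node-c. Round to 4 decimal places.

Prior × likelihood for each hypothesis:
  node-c: 0.0688 × 0.13 = 0.008944
  node-f: 0.1768 × 0.234 = 0.0413712
  node-b: 0.1952 × 0.0225 = 0.004392
  node-d: 0.4384 × 0.06 = 0.026304
  node-a: 0.1208 × 0.045 = 0.005436
Total = 0.0864472.
P(node-c | evidence) = 0.008944 / 0.0864472 ≈ 0.1035.

0.1035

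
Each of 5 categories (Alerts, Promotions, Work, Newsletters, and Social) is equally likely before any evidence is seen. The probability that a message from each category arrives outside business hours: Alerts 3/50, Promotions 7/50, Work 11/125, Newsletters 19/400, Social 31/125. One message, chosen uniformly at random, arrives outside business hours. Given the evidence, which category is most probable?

With a uniform prior (1/5 each), posterior ∝ likelihood:
  Alerts: 0.06
  Promotions: 0.14
  Work: 0.088
  Newsletters: 0.0475
  Social: 0.248
Sum = 0.5835.
Largest term belongs to Social, so Social is most probable.

Social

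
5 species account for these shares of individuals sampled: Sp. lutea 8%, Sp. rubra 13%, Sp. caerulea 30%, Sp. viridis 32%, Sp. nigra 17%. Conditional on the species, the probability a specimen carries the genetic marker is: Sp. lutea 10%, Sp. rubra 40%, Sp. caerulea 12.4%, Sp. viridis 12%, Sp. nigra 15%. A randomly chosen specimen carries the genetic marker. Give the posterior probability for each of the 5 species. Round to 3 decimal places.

Sp. lutea 0.050, Sp. rubra 0.323, Sp. caerulea 0.231, Sp. viridis 0.238, Sp. nigra 0.158

Prior × likelihood for each hypothesis:
  Sp. lutea: 0.08 × 0.1 = 0.008
  Sp. rubra: 0.13 × 0.4 = 0.052
  Sp. caerulea: 0.3 × 0.124 = 0.0372
  Sp. viridis: 0.32 × 0.12 = 0.0384
  Sp. nigra: 0.17 × 0.15 = 0.0255
Normalizing constant = 0.1611.
P(Sp. lutea | marker) = 0.008/0.1611 ≈ 0.050
P(Sp. rubra | marker) = 0.052/0.1611 ≈ 0.323
P(Sp. caerulea | marker) = 0.0372/0.1611 ≈ 0.231
P(Sp. viridis | marker) = 0.0384/0.1611 ≈ 0.238
P(Sp. nigra | marker) = 0.0255/0.1611 ≈ 0.158
(Check: 0.050+0.323+0.231+0.238+0.158 = 1.000.)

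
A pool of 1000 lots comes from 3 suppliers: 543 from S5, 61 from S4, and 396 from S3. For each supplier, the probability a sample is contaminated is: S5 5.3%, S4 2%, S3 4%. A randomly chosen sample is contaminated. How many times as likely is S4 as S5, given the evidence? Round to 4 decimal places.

By Bayes' rule, posterior ∝ prior × likelihood:
  S5: 0.543 × 0.053 = 0.028779
  S4: 0.061 × 0.02 = 0.00122
  S3: 0.396 × 0.04 = 0.01584
Normalizing constant = 0.045839.
The ratio is 0.00122 / 0.028779 (the normalizer cancels) = 0.0424.

0.0424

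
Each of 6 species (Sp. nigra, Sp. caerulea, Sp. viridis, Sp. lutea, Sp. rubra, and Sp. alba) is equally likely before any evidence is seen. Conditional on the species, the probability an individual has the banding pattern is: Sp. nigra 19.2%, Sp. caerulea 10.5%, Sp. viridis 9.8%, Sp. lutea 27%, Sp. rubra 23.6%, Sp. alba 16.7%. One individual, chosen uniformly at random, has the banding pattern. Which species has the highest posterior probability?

Sp. lutea

Since the prior is uniform, the posterior is proportional to the likelihood:
  Sp. nigra: 0.192
  Sp. caerulea: 0.105
  Sp. viridis: 0.098
  Sp. lutea: 0.27
  Sp. rubra: 0.236
  Sp. alba: 0.167
Total = 1.068.
Largest term belongs to Sp. lutea, so Sp. lutea is most probable.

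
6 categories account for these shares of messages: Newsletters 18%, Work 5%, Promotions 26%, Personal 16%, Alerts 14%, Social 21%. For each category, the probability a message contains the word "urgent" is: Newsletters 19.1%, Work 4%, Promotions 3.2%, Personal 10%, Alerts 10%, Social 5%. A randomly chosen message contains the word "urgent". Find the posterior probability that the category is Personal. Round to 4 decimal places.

0.1878

Compute prior × likelihood for every hypothesis:
  Newsletters: 0.18 × 0.191 = 0.03438
  Work: 0.05 × 0.04 = 0.002
  Promotions: 0.26 × 0.032 = 0.00832
  Personal: 0.16 × 0.1 = 0.016
  Alerts: 0.14 × 0.1 = 0.014
  Social: 0.21 × 0.05 = 0.0105
Total = 0.0852.
P(Personal | evidence) = 0.016 / 0.0852 ≈ 0.1878.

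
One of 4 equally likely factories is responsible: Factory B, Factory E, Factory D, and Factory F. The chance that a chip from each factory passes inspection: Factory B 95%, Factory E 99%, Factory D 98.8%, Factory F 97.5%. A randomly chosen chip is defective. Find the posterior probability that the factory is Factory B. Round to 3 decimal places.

0.515

Taking complements, P(defective | each) = Factory B 0.05, Factory E 0.01, Factory D 0.012, Factory F 0.025.
Since the prior is uniform, the posterior is proportional to the likelihood:
  Factory B: 0.05
  Factory E: 0.01
  Factory D: 0.012
  Factory F: 0.025
Total = 0.097.
P(Factory B | evidence) = 0.05 / 0.097 ≈ 0.515.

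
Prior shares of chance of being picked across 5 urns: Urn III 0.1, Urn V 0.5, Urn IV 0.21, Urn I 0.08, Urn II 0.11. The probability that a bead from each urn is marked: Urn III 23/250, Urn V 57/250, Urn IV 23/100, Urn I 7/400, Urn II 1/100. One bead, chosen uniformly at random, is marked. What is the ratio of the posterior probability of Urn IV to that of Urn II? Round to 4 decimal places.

Prior × likelihood for each hypothesis:
  Urn III: 0.1 × 0.092 = 0.0092
  Urn V: 0.5 × 0.228 = 0.114
  Urn IV: 0.21 × 0.23 = 0.0483
  Urn I: 0.08 × 0.0175 = 0.0014
  Urn II: 0.11 × 0.01 = 0.0011
Sum = 0.174.
The ratio is 0.0483 / 0.0011 (the normalizer cancels) = 43.9091.

43.9091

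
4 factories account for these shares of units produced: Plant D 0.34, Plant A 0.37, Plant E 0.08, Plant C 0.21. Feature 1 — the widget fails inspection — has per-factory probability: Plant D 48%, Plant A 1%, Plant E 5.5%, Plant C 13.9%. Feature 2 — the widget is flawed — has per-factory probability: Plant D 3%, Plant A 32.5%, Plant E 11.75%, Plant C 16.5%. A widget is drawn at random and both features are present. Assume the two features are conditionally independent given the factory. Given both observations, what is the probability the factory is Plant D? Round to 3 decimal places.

Prior × likelihood for each hypothesis:
  Plant D: 0.34 × 0.48 × 0.03 = 0.004896
  Plant A: 0.37 × 0.01 × 0.325 = 0.0012025
  Plant E: 0.08 × 0.055 × 0.1175 = 0.000517
  Plant C: 0.21 × 0.139 × 0.165 = 0.00481635
Total = 0.01143185.
P(Plant D | evidence) = 0.004896 / 0.01143185 ≈ 0.428.

0.428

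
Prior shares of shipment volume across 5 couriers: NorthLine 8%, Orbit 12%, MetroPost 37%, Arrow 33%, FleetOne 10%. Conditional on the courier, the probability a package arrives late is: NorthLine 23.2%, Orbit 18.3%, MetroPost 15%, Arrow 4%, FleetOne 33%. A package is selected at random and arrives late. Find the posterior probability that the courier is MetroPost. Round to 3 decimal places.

0.390

By Bayes' rule, posterior ∝ prior × likelihood:
  NorthLine: 0.08 × 0.232 = 0.01856
  Orbit: 0.12 × 0.183 = 0.02196
  MetroPost: 0.37 × 0.15 = 0.0555
  Arrow: 0.33 × 0.04 = 0.0132
  FleetOne: 0.1 × 0.33 = 0.033
Sum = 0.14222.
P(MetroPost | evidence) = 0.0555 / 0.14222 ≈ 0.390.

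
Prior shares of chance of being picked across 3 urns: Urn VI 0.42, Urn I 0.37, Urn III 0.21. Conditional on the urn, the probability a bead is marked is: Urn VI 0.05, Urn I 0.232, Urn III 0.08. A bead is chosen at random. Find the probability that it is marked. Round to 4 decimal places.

0.1236

Compute prior × likelihood for every hypothesis:
  Urn VI: 0.42 × 0.05 = 0.021
  Urn I: 0.37 × 0.232 = 0.08584
  Urn III: 0.21 × 0.08 = 0.0168
P(marked) = 0.021 + 0.08584 + 0.0168 = 0.12364 → 0.1236.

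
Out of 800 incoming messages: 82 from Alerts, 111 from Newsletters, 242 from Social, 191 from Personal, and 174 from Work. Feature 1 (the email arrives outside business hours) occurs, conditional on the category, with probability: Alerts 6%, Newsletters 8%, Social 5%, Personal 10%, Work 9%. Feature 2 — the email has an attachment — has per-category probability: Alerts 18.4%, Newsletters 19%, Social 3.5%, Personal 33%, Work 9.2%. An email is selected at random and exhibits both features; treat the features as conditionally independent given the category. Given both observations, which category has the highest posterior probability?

Personal

Compute prior × likelihood for every hypothesis:
  Alerts: 0.1025 × 0.06 × 0.184 = 0.0011316
  Newsletters: 0.13875 × 0.08 × 0.19 = 0.002109
  Social: 0.3025 × 0.05 × 0.035 = 0.000529375
  Personal: 0.23875 × 0.1 × 0.33 = 0.00787875
  Work: 0.2175 × 0.09 × 0.092 = 0.0018009
Normalizing constant = 0.013449625.
Largest term belongs to Personal, so Personal is most probable.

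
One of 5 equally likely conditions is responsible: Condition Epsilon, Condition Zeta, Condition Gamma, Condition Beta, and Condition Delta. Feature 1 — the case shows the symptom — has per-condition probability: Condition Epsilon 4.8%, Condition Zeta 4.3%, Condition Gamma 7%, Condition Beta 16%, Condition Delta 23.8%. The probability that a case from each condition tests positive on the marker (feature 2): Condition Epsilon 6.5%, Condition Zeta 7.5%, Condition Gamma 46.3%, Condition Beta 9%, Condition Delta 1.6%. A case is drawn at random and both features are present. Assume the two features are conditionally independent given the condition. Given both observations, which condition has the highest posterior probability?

Since the prior is uniform, the posterior is proportional to the likelihood:
  Condition Epsilon: 0.048 × 0.065 = 0.00312
  Condition Zeta: 0.043 × 0.075 = 0.003225
  Condition Gamma: 0.07 × 0.463 = 0.03241
  Condition Beta: 0.16 × 0.09 = 0.0144
  Condition Delta: 0.238 × 0.016 = 0.003808
Normalizing constant = 0.056963.
Largest term belongs to Condition Gamma, so Condition Gamma is most probable.

Condition Gamma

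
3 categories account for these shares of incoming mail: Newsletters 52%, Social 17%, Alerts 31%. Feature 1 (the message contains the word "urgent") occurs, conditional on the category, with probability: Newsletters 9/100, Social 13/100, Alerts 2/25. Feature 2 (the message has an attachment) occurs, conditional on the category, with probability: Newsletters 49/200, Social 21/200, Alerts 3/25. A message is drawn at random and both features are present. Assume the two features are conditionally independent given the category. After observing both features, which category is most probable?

Prior × likelihood for each hypothesis:
  Newsletters: 0.52 × 0.09 × 0.245 = 0.011466
  Social: 0.17 × 0.13 × 0.105 = 0.0023205
  Alerts: 0.31 × 0.08 × 0.12 = 0.002976
Sum = 0.0167625.
Largest term belongs to Newsletters, so Newsletters is most probable.

Newsletters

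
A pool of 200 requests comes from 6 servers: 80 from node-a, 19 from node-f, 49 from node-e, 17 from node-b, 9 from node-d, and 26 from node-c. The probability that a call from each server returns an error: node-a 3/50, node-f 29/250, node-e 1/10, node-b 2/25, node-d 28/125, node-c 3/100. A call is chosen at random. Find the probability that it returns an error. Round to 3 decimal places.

0.080

Compute prior × likelihood for every hypothesis:
  node-a: 0.4 × 0.06 = 0.024
  node-f: 0.095 × 0.116 = 0.01102
  node-e: 0.245 × 0.1 = 0.0245
  node-b: 0.085 × 0.08 = 0.0068
  node-d: 0.045 × 0.224 = 0.01008
  node-c: 0.13 × 0.03 = 0.0039
P(error) = 0.024 + 0.01102 + 0.0245 + 0.0068 + 0.01008 + 0.0039 = 0.0803 → 0.080.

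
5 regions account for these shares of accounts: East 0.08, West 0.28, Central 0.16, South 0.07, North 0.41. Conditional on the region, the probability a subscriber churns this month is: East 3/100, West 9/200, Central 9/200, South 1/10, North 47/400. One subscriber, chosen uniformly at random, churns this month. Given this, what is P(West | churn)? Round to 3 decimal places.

Prior × likelihood for each hypothesis:
  East: 0.08 × 0.03 = 0.0024
  West: 0.28 × 0.045 = 0.0126
  Central: 0.16 × 0.045 = 0.0072
  South: 0.07 × 0.1 = 0.007
  North: 0.41 × 0.1175 = 0.048175
Total = 0.077375.
P(West | evidence) = 0.0126 / 0.077375 ≈ 0.163.

0.163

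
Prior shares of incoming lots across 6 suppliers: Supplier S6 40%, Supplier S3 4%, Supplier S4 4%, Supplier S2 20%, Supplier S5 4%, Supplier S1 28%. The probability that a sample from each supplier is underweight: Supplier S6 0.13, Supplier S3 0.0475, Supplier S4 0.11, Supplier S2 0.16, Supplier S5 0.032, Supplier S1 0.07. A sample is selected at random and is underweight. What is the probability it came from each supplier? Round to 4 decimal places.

Unnormalized posteriors (prior × likelihood):
  Supplier S6: 0.4 × 0.13 = 0.052
  Supplier S3: 0.04 × 0.0475 = 0.0019
  Supplier S4: 0.04 × 0.11 = 0.0044
  Supplier S2: 0.2 × 0.16 = 0.032
  Supplier S5: 0.04 × 0.032 = 0.00128
  Supplier S1: 0.28 × 0.07 = 0.0196
Total = 0.11118.
P(Supplier S6 | underweight) = 0.052/0.11118 ≈ 0.4677
P(Supplier S3 | underweight) = 0.0019/0.11118 ≈ 0.0171
P(Supplier S4 | underweight) = 0.0044/0.11118 ≈ 0.0396
P(Supplier S2 | underweight) = 0.032/0.11118 ≈ 0.2878
P(Supplier S5 | underweight) = 0.00128/0.11118 ≈ 0.0115
P(Supplier S1 | underweight) = 0.0196/0.11118 ≈ 0.1763

Supplier S6 0.4677, Supplier S3 0.0171, Supplier S4 0.0396, Supplier S2 0.2878, Supplier S5 0.0115, Supplier S1 0.1763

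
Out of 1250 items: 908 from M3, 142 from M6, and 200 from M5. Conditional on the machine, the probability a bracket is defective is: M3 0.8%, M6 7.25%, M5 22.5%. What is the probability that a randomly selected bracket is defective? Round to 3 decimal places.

0.050

Compute prior × likelihood for every hypothesis:
  M3: 0.7264 × 0.008 = 0.0058112
  M6: 0.1136 × 0.0725 = 0.008236
  M5: 0.16 × 0.225 = 0.036
P(defective) = 0.0058112 + 0.008236 + 0.036 = 0.0500472 → 0.050.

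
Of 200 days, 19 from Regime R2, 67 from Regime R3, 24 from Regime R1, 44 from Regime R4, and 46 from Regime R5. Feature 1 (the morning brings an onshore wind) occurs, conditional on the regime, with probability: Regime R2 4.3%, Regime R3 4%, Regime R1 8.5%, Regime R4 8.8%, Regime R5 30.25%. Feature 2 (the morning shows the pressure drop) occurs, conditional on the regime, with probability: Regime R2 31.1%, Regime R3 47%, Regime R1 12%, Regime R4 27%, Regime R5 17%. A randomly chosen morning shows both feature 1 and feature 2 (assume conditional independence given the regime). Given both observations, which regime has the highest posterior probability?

Prior × likelihood for each hypothesis:
  Regime R2: 0.095 × 0.043 × 0.311 = 0.001270435
  Regime R3: 0.335 × 0.04 × 0.47 = 0.006298
  Regime R1: 0.12 × 0.085 × 0.12 = 0.001224
  Regime R4: 0.22 × 0.088 × 0.27 = 0.0052272
  Regime R5: 0.23 × 0.3025 × 0.17 = 0.01182775
Normalizing constant = 0.025847385.
Largest term belongs to Regime R5, so Regime R5 is most probable.

Regime R5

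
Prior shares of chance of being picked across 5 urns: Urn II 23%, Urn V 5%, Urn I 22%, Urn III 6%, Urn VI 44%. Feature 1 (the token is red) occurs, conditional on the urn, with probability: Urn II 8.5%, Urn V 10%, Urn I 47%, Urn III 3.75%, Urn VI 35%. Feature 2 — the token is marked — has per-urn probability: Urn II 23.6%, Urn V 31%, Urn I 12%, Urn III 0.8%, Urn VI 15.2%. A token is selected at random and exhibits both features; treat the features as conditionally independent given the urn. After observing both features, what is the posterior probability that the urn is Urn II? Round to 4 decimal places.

Unnormalized posteriors (prior × likelihood):
  Urn II: 0.23 × 0.085 × 0.236 = 0.0046138
  Urn V: 0.05 × 0.1 × 0.31 = 0.00155
  Urn I: 0.22 × 0.47 × 0.12 = 0.012408
  Urn III: 0.06 × 0.0375 × 0.008 = 0.000018
  Urn VI: 0.44 × 0.35 × 0.152 = 0.023408
Sum = 0.0419978.
P(Urn II | evidence) = 0.0046138 / 0.0419978 ≈ 0.1099.

0.1099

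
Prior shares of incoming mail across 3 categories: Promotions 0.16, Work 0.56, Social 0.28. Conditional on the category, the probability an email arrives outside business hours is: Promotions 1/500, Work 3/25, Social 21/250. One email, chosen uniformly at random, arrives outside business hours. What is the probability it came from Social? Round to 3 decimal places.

Prior × likelihood for each hypothesis:
  Promotions: 0.16 × 0.002 = 0.00032
  Work: 0.56 × 0.12 = 0.0672
  Social: 0.28 × 0.084 = 0.02352
Normalizing constant = 0.09104.
P(Social | evidence) = 0.02352 / 0.09104 ≈ 0.258.

0.258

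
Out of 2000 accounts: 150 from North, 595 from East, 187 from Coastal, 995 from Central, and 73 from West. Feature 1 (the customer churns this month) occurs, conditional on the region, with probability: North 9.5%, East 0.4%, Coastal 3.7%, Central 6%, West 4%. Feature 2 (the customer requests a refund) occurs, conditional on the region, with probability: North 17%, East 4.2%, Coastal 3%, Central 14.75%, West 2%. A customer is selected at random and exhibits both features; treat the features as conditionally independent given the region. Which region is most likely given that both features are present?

By Bayes' rule, posterior ∝ prior × likelihood:
  North: 0.075 × 0.095 × 0.17 = 0.00121125
  East: 0.2975 × 0.004 × 0.042 = 0.00004998
  Coastal: 0.0935 × 0.037 × 0.03 = 0.000103785
  Central: 0.4975 × 0.06 × 0.1475 = 0.004402875
  West: 0.0365 × 0.04 × 0.02 = 0.0000292
Normalizing constant = 0.00579709.
Largest term belongs to Central, so Central is most probable.

Central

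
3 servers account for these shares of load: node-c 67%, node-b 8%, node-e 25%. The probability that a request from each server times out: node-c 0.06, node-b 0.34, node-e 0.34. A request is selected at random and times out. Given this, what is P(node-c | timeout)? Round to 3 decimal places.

Prior × likelihood for each hypothesis:
  node-c: 0.67 × 0.06 = 0.0402
  node-b: 0.08 × 0.34 = 0.0272
  node-e: 0.25 × 0.34 = 0.085
Total = 0.1524.
P(node-c | evidence) = 0.0402 / 0.1524 ≈ 0.264.

0.264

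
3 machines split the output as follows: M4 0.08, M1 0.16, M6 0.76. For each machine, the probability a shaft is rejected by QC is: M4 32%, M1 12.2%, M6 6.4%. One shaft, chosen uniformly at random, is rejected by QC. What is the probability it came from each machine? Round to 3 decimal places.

M4 0.273, M1 0.208, M6 0.519

Unnormalized posteriors (prior × likelihood):
  M4: 0.08 × 0.32 = 0.0256
  M1: 0.16 × 0.122 = 0.01952
  M6: 0.76 × 0.064 = 0.04864
Normalizing constant = 0.09376.
P(M4 | rejected) = 0.0256/0.09376 ≈ 0.273
P(M1 | rejected) = 0.01952/0.09376 ≈ 0.208
P(M6 | rejected) = 0.04864/0.09376 ≈ 0.519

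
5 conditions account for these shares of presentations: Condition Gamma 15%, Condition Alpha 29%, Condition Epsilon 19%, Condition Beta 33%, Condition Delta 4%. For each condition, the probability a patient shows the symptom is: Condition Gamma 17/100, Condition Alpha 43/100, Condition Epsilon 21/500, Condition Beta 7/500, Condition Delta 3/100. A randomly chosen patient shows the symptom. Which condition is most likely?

By Bayes' rule, posterior ∝ prior × likelihood:
  Condition Gamma: 0.15 × 0.17 = 0.0255
  Condition Alpha: 0.29 × 0.43 = 0.1247
  Condition Epsilon: 0.19 × 0.042 = 0.00798
  Condition Beta: 0.33 × 0.014 = 0.00462
  Condition Delta: 0.04 × 0.03 = 0.0012
Total = 0.164.
Largest term belongs to Condition Alpha, so Condition Alpha is most probable.

Condition Alpha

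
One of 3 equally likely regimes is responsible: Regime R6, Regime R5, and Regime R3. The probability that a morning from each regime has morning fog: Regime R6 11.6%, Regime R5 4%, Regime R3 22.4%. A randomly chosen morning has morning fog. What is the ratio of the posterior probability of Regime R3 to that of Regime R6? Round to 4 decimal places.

1.9310

With a uniform prior (1/3 each), posterior ∝ likelihood:
  Regime R6: 0.116
  Regime R5: 0.04
  Regime R3: 0.224
Total = 0.38.
The ratio is 0.224 / 0.116 (the normalizer cancels) = 1.9310.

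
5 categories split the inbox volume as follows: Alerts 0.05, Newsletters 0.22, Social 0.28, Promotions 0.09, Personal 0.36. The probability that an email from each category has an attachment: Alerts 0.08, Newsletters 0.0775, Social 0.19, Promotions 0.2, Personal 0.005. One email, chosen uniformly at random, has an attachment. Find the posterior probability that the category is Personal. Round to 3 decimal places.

Unnormalized posteriors (prior × likelihood):
  Alerts: 0.05 × 0.08 = 0.004
  Newsletters: 0.22 × 0.0775 = 0.01705
  Social: 0.28 × 0.19 = 0.0532
  Promotions: 0.09 × 0.2 = 0.018
  Personal: 0.36 × 0.005 = 0.0018
Sum = 0.09405.
P(Personal | evidence) = 0.0018 / 0.09405 ≈ 0.019.

0.019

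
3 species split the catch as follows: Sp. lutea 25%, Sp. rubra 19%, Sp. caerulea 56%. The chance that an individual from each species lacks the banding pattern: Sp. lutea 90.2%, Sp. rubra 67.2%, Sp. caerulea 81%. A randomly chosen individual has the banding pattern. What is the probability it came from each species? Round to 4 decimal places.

Taking complements, P(banded | each) = Sp. lutea 0.098, Sp. rubra 0.328, Sp. caerulea 0.19.
Prior × likelihood for each hypothesis:
  Sp. lutea: 0.25 × 0.098 = 0.0245
  Sp. rubra: 0.19 × 0.328 = 0.06232
  Sp. caerulea: 0.56 × 0.19 = 0.1064
Sum = 0.19322.
P(Sp. lutea | banded) = 0.0245/0.19322 ≈ 0.1268
P(Sp. rubra | banded) = 0.06232/0.19322 ≈ 0.3225
P(Sp. caerulea | banded) = 0.1064/0.19322 ≈ 0.5507

Sp. lutea 0.1268, Sp. rubra 0.3225, Sp. caerulea 0.5507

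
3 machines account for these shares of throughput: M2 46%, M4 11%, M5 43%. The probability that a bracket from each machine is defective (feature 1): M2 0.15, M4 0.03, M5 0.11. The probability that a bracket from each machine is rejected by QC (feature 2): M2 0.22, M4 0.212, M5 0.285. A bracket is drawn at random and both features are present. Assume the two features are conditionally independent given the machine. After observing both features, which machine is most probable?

By Bayes' rule, posterior ∝ prior × likelihood:
  M2: 0.46 × 0.15 × 0.22 = 0.01518
  M4: 0.11 × 0.03 × 0.212 = 0.0006996
  M5: 0.43 × 0.11 × 0.285 = 0.0134805
Total = 0.0293601.
Largest term belongs to M2, so M2 is most probable.

M2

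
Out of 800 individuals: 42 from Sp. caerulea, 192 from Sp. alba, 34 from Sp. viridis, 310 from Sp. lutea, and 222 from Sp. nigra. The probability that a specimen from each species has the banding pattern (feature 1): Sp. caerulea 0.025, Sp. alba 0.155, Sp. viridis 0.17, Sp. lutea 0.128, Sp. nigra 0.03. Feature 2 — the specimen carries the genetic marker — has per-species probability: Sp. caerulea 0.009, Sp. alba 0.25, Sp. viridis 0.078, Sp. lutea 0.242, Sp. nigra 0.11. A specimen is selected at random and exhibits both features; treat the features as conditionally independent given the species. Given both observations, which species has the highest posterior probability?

Prior × likelihood for each hypothesis:
  Sp. caerulea: 0.0525 × 0.025 × 0.009 = 0.0000118125
  Sp. alba: 0.24 × 0.155 × 0.25 = 0.0093
  Sp. viridis: 0.0425 × 0.17 × 0.078 = 0.00056355
  Sp. lutea: 0.3875 × 0.128 × 0.242 = 0.0120032
  Sp. nigra: 0.2775 × 0.03 × 0.11 = 0.00091575
Total = 0.0227943125.
Largest term belongs to Sp. lutea, so Sp. lutea is most probable.

Sp. lutea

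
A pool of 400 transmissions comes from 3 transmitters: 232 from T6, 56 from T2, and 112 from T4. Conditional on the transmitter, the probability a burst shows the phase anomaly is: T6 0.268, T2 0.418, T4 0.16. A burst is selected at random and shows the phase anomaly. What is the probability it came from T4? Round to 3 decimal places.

0.173

Prior × likelihood for each hypothesis:
  T6: 0.58 × 0.268 = 0.15544
  T2: 0.14 × 0.418 = 0.05852
  T4: 0.28 × 0.16 = 0.0448
Total = 0.25876.
P(T4 | evidence) = 0.0448 / 0.25876 ≈ 0.173.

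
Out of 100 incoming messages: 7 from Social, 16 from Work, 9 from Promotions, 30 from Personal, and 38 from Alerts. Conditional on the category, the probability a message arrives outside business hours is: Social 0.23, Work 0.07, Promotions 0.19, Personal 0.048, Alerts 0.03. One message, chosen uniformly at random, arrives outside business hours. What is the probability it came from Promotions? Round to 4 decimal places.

0.2436

Unnormalized posteriors (prior × likelihood):
  Social: 0.07 × 0.23 = 0.0161
  Work: 0.16 × 0.07 = 0.0112
  Promotions: 0.09 × 0.19 = 0.0171
  Personal: 0.3 × 0.048 = 0.0144
  Alerts: 0.38 × 0.03 = 0.0114
Sum = 0.0702.
P(Promotions | evidence) = 0.0171 / 0.0702 ≈ 0.2436.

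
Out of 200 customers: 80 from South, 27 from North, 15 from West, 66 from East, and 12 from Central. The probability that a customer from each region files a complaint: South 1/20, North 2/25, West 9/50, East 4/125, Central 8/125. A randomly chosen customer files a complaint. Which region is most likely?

South

Compute prior × likelihood for every hypothesis:
  South: 0.4 × 0.05 = 0.02
  North: 0.135 × 0.08 = 0.0108
  West: 0.075 × 0.18 = 0.0135
  East: 0.33 × 0.032 = 0.01056
  Central: 0.06 × 0.064 = 0.00384
Sum = 0.0587.
Largest term belongs to South, so South is most probable.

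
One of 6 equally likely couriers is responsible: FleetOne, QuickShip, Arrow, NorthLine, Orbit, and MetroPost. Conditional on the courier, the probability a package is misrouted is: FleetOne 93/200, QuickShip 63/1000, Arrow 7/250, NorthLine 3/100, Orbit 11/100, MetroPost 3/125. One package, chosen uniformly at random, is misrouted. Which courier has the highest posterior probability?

FleetOne

With a uniform prior (1/6 each), posterior ∝ likelihood:
  FleetOne: 0.465
  QuickShip: 0.063
  Arrow: 0.028
  NorthLine: 0.03
  Orbit: 0.11
  MetroPost: 0.024
Sum = 0.72.
Largest term belongs to FleetOne, so FleetOne is most probable.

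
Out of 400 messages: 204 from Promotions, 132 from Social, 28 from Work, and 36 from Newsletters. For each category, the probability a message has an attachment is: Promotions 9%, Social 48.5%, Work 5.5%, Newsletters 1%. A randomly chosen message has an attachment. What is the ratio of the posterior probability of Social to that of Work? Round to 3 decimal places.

41.571

Unnormalized posteriors (prior × likelihood):
  Promotions: 0.51 × 0.09 = 0.0459
  Social: 0.33 × 0.485 = 0.16005
  Work: 0.07 × 0.055 = 0.00385
  Newsletters: 0.09 × 0.01 = 0.0009
Normalizing constant = 0.2107.
The ratio is 0.16005 / 0.00385 (the normalizer cancels) = 41.571.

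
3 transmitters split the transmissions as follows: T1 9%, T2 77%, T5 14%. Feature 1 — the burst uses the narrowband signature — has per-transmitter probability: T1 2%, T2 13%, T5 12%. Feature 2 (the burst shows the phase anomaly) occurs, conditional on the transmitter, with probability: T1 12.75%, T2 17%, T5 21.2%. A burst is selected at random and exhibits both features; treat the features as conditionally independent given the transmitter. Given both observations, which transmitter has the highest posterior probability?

Prior × likelihood for each hypothesis:
  T1: 0.09 × 0.02 × 0.1275 = 0.0002295
  T2: 0.77 × 0.13 × 0.17 = 0.017017
  T5: 0.14 × 0.12 × 0.212 = 0.0035616
Total = 0.0208081.
Largest term belongs to T2, so T2 is most probable.

T2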